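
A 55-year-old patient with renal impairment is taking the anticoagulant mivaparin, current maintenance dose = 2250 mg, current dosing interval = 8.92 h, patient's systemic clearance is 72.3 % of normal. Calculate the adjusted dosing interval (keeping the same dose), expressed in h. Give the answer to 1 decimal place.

12.3 h

To keep the same average steady-state level, dosing rate must scale with clearance.
CL ratio = 72.3 / 100 = 0.7230
New interval (same dose) = 8.92 / 0.7230 = 12.34 h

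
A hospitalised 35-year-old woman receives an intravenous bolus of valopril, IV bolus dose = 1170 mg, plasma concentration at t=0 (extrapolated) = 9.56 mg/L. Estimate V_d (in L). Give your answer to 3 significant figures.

Vd = Dose / C₀ = 1170 / 9.56 = 122.4 L

122 L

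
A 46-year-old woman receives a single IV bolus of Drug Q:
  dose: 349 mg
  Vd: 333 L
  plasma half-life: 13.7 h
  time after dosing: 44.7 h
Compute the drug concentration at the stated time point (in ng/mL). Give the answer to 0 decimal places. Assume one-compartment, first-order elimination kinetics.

109 ng/mL

C₀ = Dose / Vd = 349.0 / 333 = 1.048 mg/L
k = ln2 / t½ = 0.693147 / 13.7 = 0.05059 h⁻¹
C = C₀ · e^(−k·t) = 1.048 × e^(−0.05059 × 44.7)
  = 1.048 × 0.1042 = 0.1092 mg/L
Convert: 0.1092 mg/L × 1000 = 109.2 ng/mL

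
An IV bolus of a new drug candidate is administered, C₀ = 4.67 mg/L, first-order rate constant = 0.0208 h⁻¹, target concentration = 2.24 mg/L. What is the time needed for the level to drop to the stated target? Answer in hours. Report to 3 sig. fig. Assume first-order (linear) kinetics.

35.3 h

t = ln(C₀ / C) / k = ln(4.670 / 2.24) / 0.02080
  = ln(2.085) / 0.02080 = 0.7348 / 0.02080 = 35.33 h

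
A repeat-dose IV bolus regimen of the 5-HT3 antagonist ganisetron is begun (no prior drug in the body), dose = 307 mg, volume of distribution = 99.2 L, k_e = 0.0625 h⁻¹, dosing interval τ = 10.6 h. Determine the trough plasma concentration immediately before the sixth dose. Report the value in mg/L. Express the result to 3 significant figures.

3.17 mg/L

C₀ per dose = Dose / Vd = 307 / 99.2 = 3.095 mg/L
Fraction remaining after one interval: r = e^(−kτ) = e^(−0.06250 × 10.6) = 0.5156
Before dose 6, 5 doses have been given (aged 1τ, 2τ, 3τ, 4τ, 5τ).
C_trough = C₀ × (r + r² + … + r^5) = C₀ × r(1−r^5)/(1−r)
        = 3.095 × 0.5156 × (1 − 0.03644) / (1 − 0.5156) = 3.174 mg/L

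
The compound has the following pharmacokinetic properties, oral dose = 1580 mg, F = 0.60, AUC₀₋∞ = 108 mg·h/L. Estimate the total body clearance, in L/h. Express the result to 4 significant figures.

8.778 L/h

CL = F·Dose / AUC = 0.60 × 1580 / 108 = 8.778 L/h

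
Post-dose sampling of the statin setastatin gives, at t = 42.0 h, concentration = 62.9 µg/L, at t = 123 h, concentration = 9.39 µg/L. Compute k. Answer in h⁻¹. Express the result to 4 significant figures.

k = ln(C₁/C₂) / (t₂ − t₁) = ln(62.9/9.39) / (123 − 42.0)
  = 1.902 / 81.00 = 0.02348 h⁻¹

0.02348 h⁻¹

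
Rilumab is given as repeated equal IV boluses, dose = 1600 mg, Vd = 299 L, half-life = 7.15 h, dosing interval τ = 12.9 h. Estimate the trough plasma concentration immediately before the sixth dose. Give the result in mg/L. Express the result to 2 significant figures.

C₀ per dose = Dose / Vd = 1600 / 299 = 5.351 mg/L
k = ln2 / t½ = 0.693147 / 7.15 = 0.09694 h⁻¹
Fraction remaining after one interval: r = e^(−kτ) = e^(−0.09694 × 12.9) = 0.2864
Before dose 6, 5 doses have been given (aged 1τ, 2τ, 3τ, 4τ, 5τ).
C_trough = C₀ × (r + r² + … + r^5) = C₀ × r(1−r^5)/(1−r)
        = 5.351 × 0.2864 × (1 − 0.001927) / (1 − 0.2864) = 2.143 mg/L

2.1 mg/L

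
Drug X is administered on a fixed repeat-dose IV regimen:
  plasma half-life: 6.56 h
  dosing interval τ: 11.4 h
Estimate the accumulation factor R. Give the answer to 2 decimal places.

1.43

k = ln2 / t½ = 0.693147 / 6.56 = 0.1057 h⁻¹
e^(−kτ) = e^(−0.1057 × 11.4) = 0.2997
Accumulation ratio R = 1 / (1 − e^(−kτ)) = 1 / (1 − 0.2997) = 1.428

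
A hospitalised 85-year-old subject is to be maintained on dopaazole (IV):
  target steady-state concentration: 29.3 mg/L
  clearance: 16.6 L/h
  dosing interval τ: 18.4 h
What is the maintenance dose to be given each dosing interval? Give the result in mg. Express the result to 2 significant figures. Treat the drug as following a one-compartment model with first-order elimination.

At steady state, Dose/τ = Css × CL.
Dose = Css × CL × τ = 29.3 × 16.60 × 18.4 = 8949 mg

8900 mg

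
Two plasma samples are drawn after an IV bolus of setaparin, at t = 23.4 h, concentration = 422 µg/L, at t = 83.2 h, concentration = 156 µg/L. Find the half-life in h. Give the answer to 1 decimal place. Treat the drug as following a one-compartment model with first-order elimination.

k = ln(C₁/C₂) / (t₂ − t₁) = ln(422/156) / (83.2 − 23.4)
  = 0.9951 / 59.80 = 0.01664 h⁻¹
t½ = ln2 / k = 0.693147 / 0.01664 = 41.66 h

41.7 h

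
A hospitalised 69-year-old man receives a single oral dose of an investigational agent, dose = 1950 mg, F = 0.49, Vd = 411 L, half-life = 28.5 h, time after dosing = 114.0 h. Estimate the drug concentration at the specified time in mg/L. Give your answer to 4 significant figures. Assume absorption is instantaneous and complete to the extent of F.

Amount reaching circulation = F × Dose = 0.49 × 1950 = 955.5 mg
C₀ = F·Dose / Vd = 955.5 / 411 = 2.325 mg/L
k = ln2 / t½ = 0.693147 / 28.5 = 0.02432 h⁻¹
t / t½ = 114.0 / 28.5 = 4 half-lives
C = C₀ × (1/2)^4 = 2.325 × 0.06250 = 0.1453 mg/L

0.1453 mg/L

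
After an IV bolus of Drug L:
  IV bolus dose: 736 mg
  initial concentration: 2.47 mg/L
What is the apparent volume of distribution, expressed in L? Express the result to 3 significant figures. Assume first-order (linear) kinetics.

Vd = Dose / C₀ = 736.0 / 2.47 = 298.0 L

298 L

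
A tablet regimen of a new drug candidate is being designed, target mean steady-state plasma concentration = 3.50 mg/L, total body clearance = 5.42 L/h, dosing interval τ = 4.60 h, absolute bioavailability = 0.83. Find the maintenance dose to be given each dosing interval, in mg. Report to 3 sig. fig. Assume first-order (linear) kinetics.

105 mg

At steady state, F × (Dose/τ) = Css × CL.
Dose = Css × CL × τ / F = 3.50 × 5.420 × 4.60 / 0.83 = 105.1 mg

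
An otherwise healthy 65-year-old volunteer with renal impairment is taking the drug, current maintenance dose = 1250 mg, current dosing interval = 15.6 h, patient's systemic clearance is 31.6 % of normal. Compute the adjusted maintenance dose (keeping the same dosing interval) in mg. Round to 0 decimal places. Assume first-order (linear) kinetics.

To keep the same average steady-state level, dosing rate must scale with clearance.
CL ratio = 31.6 / 100 = 0.3160
New dose (same interval) = 1250 × 0.3160 = 395.0 mg

395 mg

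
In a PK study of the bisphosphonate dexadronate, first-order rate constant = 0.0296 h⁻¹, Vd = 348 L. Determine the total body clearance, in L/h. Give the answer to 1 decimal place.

10.3 L/h

CL = k × Vd = 0.0296 × 348 = 10.30 L/h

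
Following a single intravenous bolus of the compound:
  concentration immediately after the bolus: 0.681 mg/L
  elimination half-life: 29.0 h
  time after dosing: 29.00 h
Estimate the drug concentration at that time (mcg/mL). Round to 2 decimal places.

0.34 mcg/mL

k = ln2 / t½ = 0.693147 / 29.0 = 0.02390 h⁻¹
t / t½ = 29.00 / 29.0 = 1 half-lives
C = C₀ × (1/2)^1 = 0.6810 × 0.5000 = 0.3405 mg/L
(0.3405 mg/L = 0.3405 mcg/mL)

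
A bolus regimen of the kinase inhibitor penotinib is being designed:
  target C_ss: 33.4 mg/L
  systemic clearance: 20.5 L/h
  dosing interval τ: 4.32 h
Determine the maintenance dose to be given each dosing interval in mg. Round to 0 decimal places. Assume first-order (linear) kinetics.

2958 mg

At steady state, Dose/τ = Css × CL.
Dose = Css × CL × τ = 33.4 × 20.50 × 4.32 = 2958 mg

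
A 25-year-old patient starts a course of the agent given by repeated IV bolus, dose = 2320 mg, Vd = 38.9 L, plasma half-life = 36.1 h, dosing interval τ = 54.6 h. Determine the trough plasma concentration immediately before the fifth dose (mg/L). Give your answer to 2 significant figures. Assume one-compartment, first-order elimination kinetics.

C₀ per dose = Dose / Vd = 2320 / 38.9 = 59.64 mg/L
k = ln2 / t½ = 0.693147 / 36.1 = 0.01920 h⁻¹
Fraction remaining after one interval: r = e^(−kτ) = e^(−0.01920 × 54.6) = 0.3505
Before dose 5, 4 doses have been given (aged 1τ, 2τ, 3τ, 4τ).
C_trough = C₀ × (r + r² + … + r^4) = C₀ × r(1−r^4)/(1−r)
        = 59.64 × 0.3505 × (1 − 0.01509) / (1 − 0.3505) = 31.70 mg/L

32 mg/L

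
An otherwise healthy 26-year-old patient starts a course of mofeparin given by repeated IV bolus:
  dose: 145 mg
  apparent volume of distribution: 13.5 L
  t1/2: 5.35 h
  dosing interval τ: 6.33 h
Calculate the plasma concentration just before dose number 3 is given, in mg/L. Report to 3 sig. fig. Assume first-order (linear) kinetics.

6.81 mg/L

C₀ per dose = Dose / Vd = 145 / 13.5 = 10.74 mg/L
k = ln2 / t½ = 0.693147 / 5.35 = 0.1296 h⁻¹
Fraction remaining after one interval: r = e^(−kτ) = e^(−0.1296 × 6.33) = 0.4403
Before dose 3, 2 doses have been given (aged 1τ, 2τ).
C_trough = C₀ × (r + r²) = 10.74 × (0.4403 + 0.1939) = 6.811 mg/L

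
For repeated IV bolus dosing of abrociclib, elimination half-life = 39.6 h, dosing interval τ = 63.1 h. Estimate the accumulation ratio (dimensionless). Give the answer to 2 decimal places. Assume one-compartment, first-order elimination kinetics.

k = ln2 / t½ = 0.693147 / 39.6 = 0.01750 h⁻¹
e^(−kτ) = e^(−0.01750 × 63.1) = 0.3315
Accumulation ratio R = 1 / (1 − e^(−kτ)) = 1 / (1 − 0.3315) = 1.496

1.50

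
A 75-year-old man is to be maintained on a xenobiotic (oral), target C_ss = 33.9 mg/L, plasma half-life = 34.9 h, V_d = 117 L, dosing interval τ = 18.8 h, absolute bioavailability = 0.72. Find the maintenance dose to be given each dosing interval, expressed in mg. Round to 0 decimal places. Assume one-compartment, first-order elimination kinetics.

2057 mg

k = ln2 / t½ = 0.693147 / 34.9 = 0.01986 h⁻¹
CL = k × Vd = 0.01986 × 117 = 2.324 L/h
At steady state, F × (Dose/τ) = Css × CL.
Dose = Css × CL × τ / F = 33.9 × 2.324 × 18.8 / 0.72 = 2057 mg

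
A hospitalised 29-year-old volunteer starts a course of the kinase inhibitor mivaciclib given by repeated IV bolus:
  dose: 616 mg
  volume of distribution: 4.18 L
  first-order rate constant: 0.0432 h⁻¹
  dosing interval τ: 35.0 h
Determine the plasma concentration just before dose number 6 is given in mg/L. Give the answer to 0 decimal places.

C₀ per dose = Dose / Vd = 616 / 4.18 = 147.4 mg/L
Fraction remaining after one interval: r = e^(−kτ) = e^(−0.04320 × 35.0) = 0.2205
Before dose 6, 5 doses have been given (aged 1τ, 2τ, 3τ, 4τ, 5τ).
C_trough = C₀ × (r + r² + … + r^5) = C₀ × r(1−r^5)/(1−r)
        = 147.4 × 0.2205 × (1 − 0.0005212) / (1 − 0.2205) = 41.67 mg/L

42 mg/L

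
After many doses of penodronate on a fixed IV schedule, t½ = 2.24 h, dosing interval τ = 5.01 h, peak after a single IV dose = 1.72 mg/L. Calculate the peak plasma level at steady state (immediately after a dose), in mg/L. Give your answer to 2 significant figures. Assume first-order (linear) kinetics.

k = ln2 / t½ = 0.693147 / 2.24 = 0.3094 h⁻¹
e^(−kτ) = e^(−0.3094 × 5.01) = 0.2122
Accumulation ratio R = 1 / (1 − e^(−kτ)) = 1 / (1 − 0.2122) = 1.269
Steady-state peak = C₀ × R = 1.72 × 1.269 = 2.183 mg/L

2.2 mg/L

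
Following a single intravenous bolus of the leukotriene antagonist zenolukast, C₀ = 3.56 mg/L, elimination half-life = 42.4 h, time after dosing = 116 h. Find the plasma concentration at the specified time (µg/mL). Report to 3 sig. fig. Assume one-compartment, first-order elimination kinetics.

k = ln2 / t½ = 0.693147 / 42.4 = 0.01635 h⁻¹
C = C₀ · e^(−k·t) = 3.560 × e^(−0.01635 × 116)
  = 3.560 × 0.1501 = 0.5344 mg/L
(0.5344 mg/L = 0.5344 µg/mL)

0.534 µg/mL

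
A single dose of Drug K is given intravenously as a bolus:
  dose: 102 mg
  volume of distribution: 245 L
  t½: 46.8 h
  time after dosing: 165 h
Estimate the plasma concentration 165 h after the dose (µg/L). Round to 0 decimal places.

36 µg/L

C₀ = Dose / Vd = 102.0 / 245 = 0.4163 mg/L
k = ln2 / t½ = 0.693147 / 46.8 = 0.01481 h⁻¹
C = C₀ · e^(−k·t) = 0.4163 × e^(−0.01481 × 165)
  = 0.4163 × 0.08684 = 0.03615 mg/L
Convert: 0.03615 mg/L × 1000 = 36.15 µg/L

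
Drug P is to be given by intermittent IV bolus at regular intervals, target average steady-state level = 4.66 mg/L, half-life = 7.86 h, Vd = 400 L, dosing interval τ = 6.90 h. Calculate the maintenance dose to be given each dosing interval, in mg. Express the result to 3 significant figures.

k = ln2 / t½ = 0.693147 / 7.86 = 0.08819 h⁻¹
CL = k × Vd = 0.08819 × 400 = 35.28 L/h
At steady state, Dose/τ = Css × CL.
Dose = Css × CL × τ = 4.66 × 35.28 × 6.90 = 1134 mg

1130 mg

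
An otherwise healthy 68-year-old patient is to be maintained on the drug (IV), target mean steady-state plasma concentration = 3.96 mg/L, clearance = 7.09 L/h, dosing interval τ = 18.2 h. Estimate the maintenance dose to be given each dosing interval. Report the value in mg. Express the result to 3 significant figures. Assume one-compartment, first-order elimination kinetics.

At steady state, Dose/τ = Css × CL.
Dose = Css × CL × τ = 3.96 × 7.090 × 18.2 = 511.0 mg

511 mg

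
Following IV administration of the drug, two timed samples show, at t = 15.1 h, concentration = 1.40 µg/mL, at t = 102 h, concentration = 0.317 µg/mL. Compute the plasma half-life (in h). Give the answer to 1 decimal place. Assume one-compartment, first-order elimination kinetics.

40.6 h

k = ln(C₁/C₂) / (t₂ − t₁) = ln(1.40/0.317) / (102 − 15.1)
  = 1.485 / 86.90 = 0.01709 h⁻¹
t½ = ln2 / k = 0.693147 / 0.01709 = 40.56 h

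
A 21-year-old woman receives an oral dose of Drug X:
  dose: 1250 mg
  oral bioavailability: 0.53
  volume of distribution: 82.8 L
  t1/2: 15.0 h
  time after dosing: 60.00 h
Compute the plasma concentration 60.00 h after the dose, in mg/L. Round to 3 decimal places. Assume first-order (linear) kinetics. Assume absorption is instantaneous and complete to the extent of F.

Amount reaching circulation = F × Dose = 0.53 × 1250 = 662.5 mg
C₀ = F·Dose / Vd = 662.5 / 82.8 = 8.001 mg/L
k = ln2 / t½ = 0.693147 / 15.0 = 0.04621 h⁻¹
t / t½ = 60.00 / 15.0 = 4 half-lives
C = C₀ × (1/2)^4 = 8.001 × 0.06250 = 0.5001 mg/L

0.500 mg/L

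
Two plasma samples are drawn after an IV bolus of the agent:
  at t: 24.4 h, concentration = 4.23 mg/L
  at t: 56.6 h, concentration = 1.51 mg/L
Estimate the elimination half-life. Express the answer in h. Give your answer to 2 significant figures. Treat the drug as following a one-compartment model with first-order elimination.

k = ln(C₁/C₂) / (t₂ − t₁) = ln(4.23/1.51) / (56.6 − 24.4)
  = 1.030 / 32.20 = 0.03199 h⁻¹
t½ = ln2 / k = 0.693147 / 0.03199 = 21.67 h

22 h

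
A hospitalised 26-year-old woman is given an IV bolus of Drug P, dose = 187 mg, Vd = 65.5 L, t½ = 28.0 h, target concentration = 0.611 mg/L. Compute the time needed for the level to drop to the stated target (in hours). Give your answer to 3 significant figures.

62.3 h

C₀ = Dose / Vd = 187.0 / 65.5 = 2.855 mg/L
k = ln2 / t½ = 0.693147 / 28.0 = 0.02476 h⁻¹
t = ln(C₀ / C) / k = ln(2.855 / 0.611) / 0.02476
  = ln(4.673) / 0.02476 = 1.542 / 0.02476 = 62.28 h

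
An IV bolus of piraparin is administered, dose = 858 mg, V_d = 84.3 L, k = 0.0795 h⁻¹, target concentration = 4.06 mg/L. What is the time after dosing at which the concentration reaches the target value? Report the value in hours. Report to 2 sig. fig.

C₀ = Dose / Vd = 858.0 / 84.3 = 10.18 mg/L
t = ln(C₀ / C) / k = ln(10.18 / 4.06) / 0.07950
  = ln(2.507) / 0.07950 = 0.9191 / 0.07950 = 11.56 h

12 h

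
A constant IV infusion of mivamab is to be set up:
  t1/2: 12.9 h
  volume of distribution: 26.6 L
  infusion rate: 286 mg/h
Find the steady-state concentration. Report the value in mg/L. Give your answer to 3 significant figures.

200 mg/L

k = ln2 / t½ = 0.693147 / 12.9 = 0.05373 h⁻¹
CL = k × Vd = 0.05373 × 26.6 = 1.429 L/h
At steady state Css = R₀ / CL = 286 / 1.429 = 200.1 mg/L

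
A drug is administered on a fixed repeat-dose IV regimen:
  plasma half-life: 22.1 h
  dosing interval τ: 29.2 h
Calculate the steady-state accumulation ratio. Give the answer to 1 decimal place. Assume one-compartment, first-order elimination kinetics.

k = ln2 / t½ = 0.693147 / 22.1 = 0.03136 h⁻¹
e^(−kτ) = e^(−0.03136 × 29.2) = 0.4002
Accumulation ratio R = 1 / (1 − e^(−kτ)) = 1 / (1 − 0.4002) = 1.667

1.7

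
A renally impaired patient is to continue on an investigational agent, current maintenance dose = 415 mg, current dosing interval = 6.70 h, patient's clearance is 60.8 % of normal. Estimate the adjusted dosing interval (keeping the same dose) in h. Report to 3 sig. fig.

To keep the same average steady-state level, dosing rate must scale with clearance.
CL ratio = 60.8 / 100 = 0.6080
New interval (same dose) = 6.70 / 0.6080 = 11.02 h

11.0 h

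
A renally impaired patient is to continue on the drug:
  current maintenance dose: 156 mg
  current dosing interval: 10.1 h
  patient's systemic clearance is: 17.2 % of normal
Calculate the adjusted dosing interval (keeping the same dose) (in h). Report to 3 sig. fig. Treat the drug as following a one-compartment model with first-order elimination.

58.7 h

To keep the same average steady-state level, dosing rate must scale with clearance.
CL ratio = 17.2 / 100 = 0.1720
New interval (same dose) = 10.1 / 0.1720 = 58.72 h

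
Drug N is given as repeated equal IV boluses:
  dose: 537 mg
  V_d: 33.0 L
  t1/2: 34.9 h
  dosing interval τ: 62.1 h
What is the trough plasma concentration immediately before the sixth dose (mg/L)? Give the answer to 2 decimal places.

C₀ per dose = Dose / Vd = 537 / 33.0 = 16.27 mg/L
k = ln2 / t½ = 0.693147 / 34.9 = 0.01986 h⁻¹
Fraction remaining after one interval: r = e^(−kτ) = e^(−0.01986 × 62.1) = 0.2913
Before dose 6, 5 doses have been given (aged 1τ, 2τ, 3τ, 4τ, 5τ).
C_trough = C₀ × (r + r² + … + r^5) = C₀ × r(1−r^5)/(1−r)
        = 16.27 × 0.2913 × (1 − 0.002098) / (1 − 0.2913) = 6.673 mg/L

6.67 mg/L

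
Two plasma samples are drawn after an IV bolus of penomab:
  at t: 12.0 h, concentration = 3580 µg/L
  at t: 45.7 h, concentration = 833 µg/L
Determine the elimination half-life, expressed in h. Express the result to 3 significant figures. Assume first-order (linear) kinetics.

16.0 h

k = ln(C₁/C₂) / (t₂ − t₁) = ln(3580/833) / (45.7 − 12.0)
  = 1.458 / 33.70 = 0.04326 h⁻¹
t½ = ln2 / k = 0.693147 / 0.04326 = 16.02 h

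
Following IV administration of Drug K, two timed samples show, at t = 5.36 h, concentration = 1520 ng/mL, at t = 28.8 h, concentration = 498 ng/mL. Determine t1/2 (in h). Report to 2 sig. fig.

k = ln(C₁/C₂) / (t₂ − t₁) = ln(1520/498) / (28.8 − 5.36)
  = 1.116 / 23.44 = 0.04761 h⁻¹
t½ = ln2 / k = 0.693147 / 0.04761 = 14.56 h

15 h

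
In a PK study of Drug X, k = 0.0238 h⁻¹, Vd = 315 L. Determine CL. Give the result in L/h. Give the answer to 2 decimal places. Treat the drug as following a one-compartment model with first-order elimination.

7.50 L/h

CL = k × Vd = 0.0238 × 315 = 7.497 L/h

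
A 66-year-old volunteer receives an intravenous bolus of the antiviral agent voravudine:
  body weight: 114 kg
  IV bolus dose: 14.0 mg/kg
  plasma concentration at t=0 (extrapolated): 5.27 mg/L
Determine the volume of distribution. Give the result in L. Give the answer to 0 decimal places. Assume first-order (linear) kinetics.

Dose = 14.0 × 114 = 1596 mg
Vd = Dose / C₀ = 1596 / 5.27 = 302.8 L

303 L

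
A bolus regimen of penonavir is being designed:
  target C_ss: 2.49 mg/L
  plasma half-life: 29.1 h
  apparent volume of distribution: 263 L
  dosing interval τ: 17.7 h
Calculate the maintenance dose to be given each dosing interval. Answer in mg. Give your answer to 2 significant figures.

k = ln2 / t½ = 0.693147 / 29.1 = 0.02382 h⁻¹
CL = k × Vd = 0.02382 × 263 = 6.265 L/h
At steady state, Dose/τ = Css × CL.
Dose = Css × CL × τ = 2.49 × 6.265 × 17.7 = 276.1 mg

280 mg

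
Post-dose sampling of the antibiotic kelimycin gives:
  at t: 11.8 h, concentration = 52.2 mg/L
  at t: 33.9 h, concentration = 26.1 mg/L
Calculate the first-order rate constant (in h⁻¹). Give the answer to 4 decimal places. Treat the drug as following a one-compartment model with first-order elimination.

k = ln(C₁/C₂) / (t₂ − t₁) = ln(52.2/26.1) / (33.9 − 11.8)
  = 0.6931 / 22.10 = 0.03136 h⁻¹

0.0314 h⁻¹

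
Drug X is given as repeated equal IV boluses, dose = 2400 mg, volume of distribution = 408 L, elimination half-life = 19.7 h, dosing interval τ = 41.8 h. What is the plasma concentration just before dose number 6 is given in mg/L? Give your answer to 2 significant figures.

1.8 mg/L

C₀ per dose = Dose / Vd = 2400 / 408 = 5.882 mg/L
k = ln2 / t½ = 0.693147 / 19.7 = 0.03519 h⁻¹
Fraction remaining after one interval: r = e^(−kτ) = e^(−0.03519 × 41.8) = 0.2297
Before dose 6, 5 doses have been given (aged 1τ, 2τ, 3τ, 4τ, 5τ).
C_trough = C₀ × (r + r² + … + r^5) = C₀ × r(1−r^5)/(1−r)
        = 5.882 × 0.2297 × (1 − 0.0006394) / (1 − 0.2297) = 1.753 mg/L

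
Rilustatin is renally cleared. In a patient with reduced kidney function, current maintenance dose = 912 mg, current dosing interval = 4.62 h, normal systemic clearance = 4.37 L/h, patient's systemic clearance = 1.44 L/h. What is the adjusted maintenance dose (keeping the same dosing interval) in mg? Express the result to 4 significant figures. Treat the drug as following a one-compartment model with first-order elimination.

To keep the same average steady-state level, dosing rate must scale with clearance.
CL ratio = 1.44 / 4.37 = 0.3295
New dose (same interval) = 912 × 0.3295 = 300.5 mg

300.5 mg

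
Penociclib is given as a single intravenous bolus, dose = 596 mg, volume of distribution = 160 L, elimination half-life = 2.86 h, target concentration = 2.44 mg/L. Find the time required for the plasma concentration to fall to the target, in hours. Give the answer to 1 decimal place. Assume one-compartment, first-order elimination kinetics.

C₀ = Dose / Vd = 596.0 / 160 = 3.725 mg/L
k = ln2 / t½ = 0.693147 / 2.86 = 0.2424 h⁻¹
t = ln(C₀ / C) / k = ln(3.725 / 2.44) / 0.2424
  = ln(1.527) / 0.2424 = 0.4233 / 0.2424 = 1.746 h

1.7 h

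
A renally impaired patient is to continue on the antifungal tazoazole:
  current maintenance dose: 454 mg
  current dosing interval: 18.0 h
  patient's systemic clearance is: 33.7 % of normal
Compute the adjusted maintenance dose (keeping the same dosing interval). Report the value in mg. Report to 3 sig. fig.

To keep the same average steady-state level, dosing rate must scale with clearance.
CL ratio = 33.7 / 100 = 0.3370
New dose (same interval) = 454 × 0.3370 = 153.0 mg

153 mg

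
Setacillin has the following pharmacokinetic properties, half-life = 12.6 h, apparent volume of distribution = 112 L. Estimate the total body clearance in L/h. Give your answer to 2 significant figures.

6.2 L/h

k = ln2 / t½ = 0.693147 / 12.6 = 0.05501 h⁻¹
CL = k × Vd = 0.05501 × 112 = 6.161 L/h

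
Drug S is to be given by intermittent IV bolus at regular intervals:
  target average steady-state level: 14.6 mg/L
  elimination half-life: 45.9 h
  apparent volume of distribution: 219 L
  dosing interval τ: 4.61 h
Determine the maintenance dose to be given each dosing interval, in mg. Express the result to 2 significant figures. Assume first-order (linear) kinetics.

k = ln2 / t½ = 0.693147 / 45.9 = 0.01510 h⁻¹
CL = k × Vd = 0.01510 × 219 = 3.307 L/h
At steady state, Dose/τ = Css × CL.
Dose = Css × CL × τ = 14.6 × 3.307 × 4.61 = 222.6 mg

220 mg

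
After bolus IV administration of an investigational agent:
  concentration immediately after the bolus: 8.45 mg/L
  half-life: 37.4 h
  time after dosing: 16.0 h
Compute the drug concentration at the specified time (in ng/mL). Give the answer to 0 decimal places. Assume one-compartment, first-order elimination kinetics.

6282 ng/mL

k = ln2 / t½ = 0.693147 / 37.4 = 0.01853 h⁻¹
C = C₀ · e^(−k·t) = 8.450 × e^(−0.01853 × 16.0)
  = 8.450 × 0.7434 = 6.282 mg/L
Convert: 6.282 mg/L × 1000 = 6282 ng/mL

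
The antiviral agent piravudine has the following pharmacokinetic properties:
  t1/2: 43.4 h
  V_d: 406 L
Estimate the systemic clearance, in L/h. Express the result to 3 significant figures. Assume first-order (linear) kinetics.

6.48 L/h

k = ln2 / t½ = 0.693147 / 43.4 = 0.01597 h⁻¹
CL = k × Vd = 0.01597 × 406 = 6.484 L/h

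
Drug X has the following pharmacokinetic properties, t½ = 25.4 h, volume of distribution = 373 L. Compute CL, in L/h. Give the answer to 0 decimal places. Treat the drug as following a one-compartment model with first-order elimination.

10 L/h

k = ln2 / t½ = 0.693147 / 25.4 = 0.02729 h⁻¹
CL = k × Vd = 0.02729 × 373 = 10.18 L/h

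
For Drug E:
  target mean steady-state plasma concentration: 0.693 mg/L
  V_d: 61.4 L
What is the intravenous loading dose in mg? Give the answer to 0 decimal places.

LD = Css × Vd = 0.693 × 61.4 = 42.55 mg

43 mg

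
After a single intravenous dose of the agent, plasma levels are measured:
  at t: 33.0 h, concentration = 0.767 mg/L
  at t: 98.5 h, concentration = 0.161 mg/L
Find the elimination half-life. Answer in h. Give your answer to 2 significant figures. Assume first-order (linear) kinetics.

29 h

k = ln(C₁/C₂) / (t₂ − t₁) = ln(0.767/0.161) / (98.5 − 33.0)
  = 1.561 / 65.50 = 0.02383 h⁻¹
t½ = ln2 / k = 0.693147 / 0.02383 = 29.09 h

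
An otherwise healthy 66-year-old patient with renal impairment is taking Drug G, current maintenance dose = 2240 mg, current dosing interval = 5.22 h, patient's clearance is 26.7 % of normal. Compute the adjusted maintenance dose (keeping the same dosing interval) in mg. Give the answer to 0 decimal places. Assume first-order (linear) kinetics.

To keep the same average steady-state level, dosing rate must scale with clearance.
CL ratio = 26.7 / 100 = 0.2670
New dose (same interval) = 2240 × 0.2670 = 598.1 mg

598 mg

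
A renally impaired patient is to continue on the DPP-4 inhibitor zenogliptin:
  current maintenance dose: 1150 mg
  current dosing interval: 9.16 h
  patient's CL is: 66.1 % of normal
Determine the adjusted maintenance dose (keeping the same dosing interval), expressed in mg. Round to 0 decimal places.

To keep the same average steady-state level, dosing rate must scale with clearance.
CL ratio = 66.1 / 100 = 0.6610
New dose (same interval) = 1150 × 0.6610 = 760.2 mg

760 mg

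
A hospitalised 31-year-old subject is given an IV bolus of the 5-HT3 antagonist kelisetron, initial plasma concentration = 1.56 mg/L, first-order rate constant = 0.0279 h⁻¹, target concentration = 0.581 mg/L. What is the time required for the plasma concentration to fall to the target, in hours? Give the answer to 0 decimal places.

35 h

t = ln(C₀ / C) / k = ln(1.560 / 0.581) / 0.02790
  = ln(2.685) / 0.02790 = 0.9877 / 0.02790 = 35.40 h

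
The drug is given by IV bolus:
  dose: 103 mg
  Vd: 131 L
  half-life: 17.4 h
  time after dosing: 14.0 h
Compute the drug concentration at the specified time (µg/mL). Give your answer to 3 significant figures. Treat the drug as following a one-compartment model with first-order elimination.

0.450 µg/mL

C₀ = Dose / Vd = 103.0 / 131 = 0.7863 mg/L
k = ln2 / t½ = 0.693147 / 17.4 = 0.03984 h⁻¹
C = C₀ · e^(−k·t) = 0.7863 × e^(−0.03984 × 14.0)
  = 0.7863 × 0.5725 = 0.4502 mg/L
(0.4502 mg/L = 0.4502 µg/mL)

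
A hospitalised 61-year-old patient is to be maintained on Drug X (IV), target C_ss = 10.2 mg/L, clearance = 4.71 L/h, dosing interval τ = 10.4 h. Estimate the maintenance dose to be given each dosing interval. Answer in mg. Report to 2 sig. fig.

At steady state, Dose/τ = Css × CL.
Dose = Css × CL × τ = 10.2 × 4.710 × 10.4 = 499.6 mg

500 mg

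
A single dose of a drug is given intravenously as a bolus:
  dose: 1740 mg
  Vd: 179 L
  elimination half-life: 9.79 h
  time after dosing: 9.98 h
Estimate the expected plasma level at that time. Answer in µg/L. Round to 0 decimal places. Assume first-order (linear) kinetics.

4795 µg/L

C₀ = Dose / Vd = 1740 / 179 = 9.721 mg/L
k = ln2 / t½ = 0.693147 / 9.79 = 0.07080 h⁻¹
C = C₀ · e^(−k·t) = 9.721 × e^(−0.07080 × 9.98)
  = 9.721 × 0.4933 = 4.795 mg/L
Convert: 4.795 mg/L × 1000 = 4795 µg/L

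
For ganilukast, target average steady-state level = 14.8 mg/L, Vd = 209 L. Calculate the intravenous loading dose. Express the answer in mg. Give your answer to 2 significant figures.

3100 mg

LD = Css × Vd = 14.8 × 209 = 3093 mg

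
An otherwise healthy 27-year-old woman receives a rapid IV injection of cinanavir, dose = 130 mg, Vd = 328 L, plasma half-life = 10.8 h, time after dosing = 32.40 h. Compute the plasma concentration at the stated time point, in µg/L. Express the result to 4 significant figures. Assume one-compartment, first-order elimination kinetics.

49.54 µg/L

C₀ = Dose / Vd = 130.0 / 328 = 0.3963 mg/L
k = ln2 / t½ = 0.693147 / 10.8 = 0.06418 h⁻¹
t / t½ = 32.40 / 10.8 = 3 half-lives
C = C₀ × (1/2)^3 = 0.3963 × 0.1250 = 0.04954 mg/L
Convert: 0.04954 mg/L × 1000 = 49.54 µg/L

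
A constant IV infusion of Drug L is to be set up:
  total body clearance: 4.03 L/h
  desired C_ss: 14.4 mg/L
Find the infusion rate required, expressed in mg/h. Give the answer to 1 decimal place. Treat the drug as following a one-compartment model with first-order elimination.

At steady state, infusion rate R₀ = Css × CL = 14.4 × 4.030 = 58.03 mg/h

58.0 mg/h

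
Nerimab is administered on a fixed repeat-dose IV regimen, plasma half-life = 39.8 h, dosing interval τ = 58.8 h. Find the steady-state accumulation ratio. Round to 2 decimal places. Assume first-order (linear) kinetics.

k = ln2 / t½ = 0.693147 / 39.8 = 0.01742 h⁻¹
e^(−kτ) = e^(−0.01742 × 58.8) = 0.3590
Accumulation ratio R = 1 / (1 − e^(−kτ)) = 1 / (1 − 0.3590) = 1.560

1.56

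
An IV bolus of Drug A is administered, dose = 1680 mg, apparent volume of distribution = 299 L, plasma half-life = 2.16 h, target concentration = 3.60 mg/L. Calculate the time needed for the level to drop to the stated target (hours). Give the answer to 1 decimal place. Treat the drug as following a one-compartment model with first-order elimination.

1.4 h

C₀ = Dose / Vd = 1680 / 299 = 5.619 mg/L
k = ln2 / t½ = 0.693147 / 2.16 = 0.3209 h⁻¹
t = ln(C₀ / C) / k = ln(5.619 / 3.60) / 0.3209
  = ln(1.561) / 0.3209 = 0.4453 / 0.3209 = 1.388 h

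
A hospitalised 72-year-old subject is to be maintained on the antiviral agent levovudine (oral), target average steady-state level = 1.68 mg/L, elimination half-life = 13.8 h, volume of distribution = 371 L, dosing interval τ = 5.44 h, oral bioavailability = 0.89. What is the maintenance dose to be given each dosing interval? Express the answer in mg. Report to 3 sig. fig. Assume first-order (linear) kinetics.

191 mg

k = ln2 / t½ = 0.693147 / 13.8 = 0.05023 h⁻¹
CL = k × Vd = 0.05023 × 371 = 18.64 L/h
At steady state, F × (Dose/τ) = Css × CL.
Dose = Css × CL × τ / F = 1.68 × 18.64 × 5.44 / 0.89 = 191.4 mg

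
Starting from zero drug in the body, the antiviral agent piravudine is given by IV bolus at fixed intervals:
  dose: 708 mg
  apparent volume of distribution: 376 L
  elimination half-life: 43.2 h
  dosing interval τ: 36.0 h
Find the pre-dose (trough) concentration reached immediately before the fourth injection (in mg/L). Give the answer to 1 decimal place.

2.0 mg/L

C₀ per dose = Dose / Vd = 708 / 376 = 1.883 mg/L
k = ln2 / t½ = 0.693147 / 43.2 = 0.01605 h⁻¹
Fraction remaining after one interval: r = e^(−kτ) = e^(−0.01605 × 36.0) = 0.5611
Before dose 4, 3 doses have been given (aged 1τ, 2τ, 3τ).
C_trough = C₀ × (r + r² + … + r^3) = C₀ × r(1−r^3)/(1−r)
        = 1.883 × 0.5611 × (1 − 0.1767) / (1 − 0.5611) = 1.982 mg/L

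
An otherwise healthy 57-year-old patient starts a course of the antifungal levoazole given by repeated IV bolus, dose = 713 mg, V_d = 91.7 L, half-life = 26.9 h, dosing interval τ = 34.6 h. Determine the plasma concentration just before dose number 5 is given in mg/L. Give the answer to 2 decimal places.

C₀ per dose = Dose / Vd = 713 / 91.7 = 7.775 mg/L
k = ln2 / t½ = 0.693147 / 26.9 = 0.02577 h⁻¹
Fraction remaining after one interval: r = e^(−kτ) = e^(−0.02577 × 34.6) = 0.4100
Before dose 5, 4 doses have been given (aged 1τ, 2τ, 3τ, 4τ).
C_trough = C₀ × (r + r² + … + r^4) = C₀ × r(1−r^4)/(1−r)
        = 7.775 × 0.4100 × (1 − 0.02826) / (1 − 0.4100) = 5.250 mg/L

5.25 mg/L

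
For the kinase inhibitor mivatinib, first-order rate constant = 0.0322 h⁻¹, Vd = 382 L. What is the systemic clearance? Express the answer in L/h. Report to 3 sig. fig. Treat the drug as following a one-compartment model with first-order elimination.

12.3 L/h

CL = k × Vd = 0.0322 × 382 = 12.30 L/h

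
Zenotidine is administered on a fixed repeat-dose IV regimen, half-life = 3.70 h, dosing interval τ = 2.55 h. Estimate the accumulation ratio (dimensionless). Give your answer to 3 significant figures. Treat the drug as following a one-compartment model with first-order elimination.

2.63

k = ln2 / t½ = 0.693147 / 3.70 = 0.1873 h⁻¹
e^(−kτ) = e^(−0.1873 × 2.55) = 0.6203
Accumulation ratio R = 1 / (1 − e^(−kτ)) = 1 / (1 − 0.6203) = 2.634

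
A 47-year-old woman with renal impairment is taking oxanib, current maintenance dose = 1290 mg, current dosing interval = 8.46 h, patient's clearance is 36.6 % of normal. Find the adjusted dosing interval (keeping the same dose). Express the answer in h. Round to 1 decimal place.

To keep the same average steady-state level, dosing rate must scale with clearance.
CL ratio = 36.6 / 100 = 0.3660
New interval (same dose) = 8.46 / 0.3660 = 23.11 h

23.1 h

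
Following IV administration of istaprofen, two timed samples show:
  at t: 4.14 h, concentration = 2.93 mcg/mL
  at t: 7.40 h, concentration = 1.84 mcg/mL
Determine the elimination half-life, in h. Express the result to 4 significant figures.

k = ln(C₁/C₂) / (t₂ − t₁) = ln(2.93/1.84) / (7.40 − 4.14)
  = 0.4652 / 3.260 = 0.1427 h⁻¹
t½ = ln2 / k = 0.693147 / 0.1427 = 4.857 h

4.857 h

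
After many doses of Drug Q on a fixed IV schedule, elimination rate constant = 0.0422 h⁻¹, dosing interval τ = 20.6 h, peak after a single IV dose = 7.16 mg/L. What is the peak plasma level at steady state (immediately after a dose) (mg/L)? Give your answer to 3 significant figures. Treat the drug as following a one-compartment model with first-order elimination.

e^(−kτ) = e^(−0.04220 × 20.6) = 0.4192
Accumulation ratio R = 1 / (1 − e^(−kτ)) = 1 / (1 − 0.4192) = 1.722
Steady-state peak = C₀ × R = 7.16 × 1.722 = 12.33 mg/L

12.3 mg/L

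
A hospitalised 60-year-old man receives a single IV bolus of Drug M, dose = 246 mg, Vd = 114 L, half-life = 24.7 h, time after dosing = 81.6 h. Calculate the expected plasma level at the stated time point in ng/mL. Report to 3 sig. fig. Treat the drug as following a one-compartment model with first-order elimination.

219 ng/mL

C₀ = Dose / Vd = 246.0 / 114 = 2.158 mg/L
k = ln2 / t½ = 0.693147 / 24.7 = 0.02806 h⁻¹
C = C₀ · e^(−k·t) = 2.158 × e^(−0.02806 × 81.6)
  = 2.158 × 0.1013 = 0.2186 mg/L
Convert: 0.2186 mg/L × 1000 = 218.6 ng/mL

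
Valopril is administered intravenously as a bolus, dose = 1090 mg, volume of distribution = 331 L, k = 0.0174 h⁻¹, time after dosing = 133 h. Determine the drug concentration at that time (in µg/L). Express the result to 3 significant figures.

C₀ = Dose / Vd = 1090 / 331 = 3.293 mg/L
C = C₀ · e^(−k·t) = 3.293 × e^(−0.01740 × 133)
  = 3.293 × 0.09885 = 0.3255 mg/L
Convert: 0.3255 mg/L × 1000 = 325.5 µg/L

326 µg/L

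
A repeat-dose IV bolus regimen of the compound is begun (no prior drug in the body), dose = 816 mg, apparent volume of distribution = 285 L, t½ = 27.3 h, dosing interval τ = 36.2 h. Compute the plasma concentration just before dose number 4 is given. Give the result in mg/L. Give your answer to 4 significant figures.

1.779 mg/L

C₀ per dose = Dose / Vd = 816 / 285 = 2.863 mg/L
k = ln2 / t½ = 0.693147 / 27.3 = 0.02539 h⁻¹
Fraction remaining after one interval: r = e^(−kτ) = e^(−0.02539 × 36.2) = 0.3989
Before dose 4, 3 doses have been given (aged 1τ, 2τ, 3τ).
C_trough = C₀ × (r + r² + … + r^3) = C₀ × r(1−r^3)/(1−r)
        = 2.863 × 0.3989 × (1 − 0.06347) / (1 − 0.3989) = 1.779 mg/L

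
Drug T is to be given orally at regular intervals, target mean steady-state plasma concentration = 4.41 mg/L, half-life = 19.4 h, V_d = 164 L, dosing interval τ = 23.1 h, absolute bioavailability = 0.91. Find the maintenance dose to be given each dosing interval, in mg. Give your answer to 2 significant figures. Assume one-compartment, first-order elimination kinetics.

660 mg

k = ln2 / t½ = 0.693147 / 19.4 = 0.03573 h⁻¹
CL = k × Vd = 0.03573 × 164 = 5.860 L/h
At steady state, F × (Dose/τ) = Css × CL.
Dose = Css × CL × τ / F = 4.41 × 5.860 × 23.1 / 0.91 = 656.0 mg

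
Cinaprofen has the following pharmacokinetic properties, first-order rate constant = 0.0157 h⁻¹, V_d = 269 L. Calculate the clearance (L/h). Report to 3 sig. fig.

CL = k × Vd = 0.0157 × 269 = 4.223 L/h

4.22 L/h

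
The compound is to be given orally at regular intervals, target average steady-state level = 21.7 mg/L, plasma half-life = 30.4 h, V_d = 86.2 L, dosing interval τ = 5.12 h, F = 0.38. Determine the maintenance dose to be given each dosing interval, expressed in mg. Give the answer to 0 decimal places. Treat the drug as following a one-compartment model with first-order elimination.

575 mg

k = ln2 / t½ = 0.693147 / 30.4 = 0.02280 h⁻¹
CL = k × Vd = 0.02280 × 86.2 = 1.965 L/h
At steady state, F × (Dose/τ) = Css × CL.
Dose = Css × CL × τ / F = 21.7 × 1.965 × 5.12 / 0.38 = 574.5 mg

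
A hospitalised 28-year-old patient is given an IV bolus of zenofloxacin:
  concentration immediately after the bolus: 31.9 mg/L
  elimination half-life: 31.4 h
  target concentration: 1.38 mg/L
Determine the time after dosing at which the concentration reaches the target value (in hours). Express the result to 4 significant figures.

142.3 h

k = ln2 / t½ = 0.693147 / 31.4 = 0.02207 h⁻¹
t = ln(C₀ / C) / k = ln(31.90 / 1.38) / 0.02207
  = ln(23.12) / 0.02207 = 3.141 / 0.02207 = 142.3 h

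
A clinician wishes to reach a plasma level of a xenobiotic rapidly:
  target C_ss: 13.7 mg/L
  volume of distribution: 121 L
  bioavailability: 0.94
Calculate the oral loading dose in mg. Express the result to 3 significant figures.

1760 mg

LD = Css × Vd / F = 13.7 × 121 / 0.94 = 1764 mg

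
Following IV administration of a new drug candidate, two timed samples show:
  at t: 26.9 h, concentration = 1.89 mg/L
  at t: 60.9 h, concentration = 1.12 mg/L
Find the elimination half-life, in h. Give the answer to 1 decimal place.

45.0 h

k = ln(C₁/C₂) / (t₂ − t₁) = ln(1.89/1.12) / (60.9 − 26.9)
  = 0.5232 / 34.00 = 0.01539 h⁻¹
t½ = ln2 / k = 0.693147 / 0.01539 = 45.04 h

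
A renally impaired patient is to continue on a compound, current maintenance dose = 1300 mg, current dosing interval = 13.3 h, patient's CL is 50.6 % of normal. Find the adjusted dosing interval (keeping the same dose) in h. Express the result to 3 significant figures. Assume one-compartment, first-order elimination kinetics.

26.3 h

To keep the same average steady-state level, dosing rate must scale with clearance.
CL ratio = 50.6 / 100 = 0.5060
New interval (same dose) = 13.3 / 0.5060 = 26.28 h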